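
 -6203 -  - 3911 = - 2292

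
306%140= 26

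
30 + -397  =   - 367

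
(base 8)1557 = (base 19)285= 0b1101101111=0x36f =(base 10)879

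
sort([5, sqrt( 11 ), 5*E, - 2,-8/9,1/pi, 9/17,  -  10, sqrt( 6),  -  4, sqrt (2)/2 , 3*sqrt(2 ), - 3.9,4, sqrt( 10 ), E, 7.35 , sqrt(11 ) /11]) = [-10,-4,-3.9,-2,-8/9,sqrt( 11 )/11, 1/pi,9/17,sqrt(2 )/2, sqrt( 6 ), E, sqrt (10 ), sqrt( 11 ),4,3*sqrt( 2) , 5, 7.35, 5 * E]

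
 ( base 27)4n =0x83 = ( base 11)10A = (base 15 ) 8B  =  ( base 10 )131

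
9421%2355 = 1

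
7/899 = 7/899 = 0.01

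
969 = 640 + 329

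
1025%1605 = 1025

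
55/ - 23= - 55/23=   - 2.39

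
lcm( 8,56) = 56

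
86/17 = 5+1/17 = 5.06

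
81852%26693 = 1773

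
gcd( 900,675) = 225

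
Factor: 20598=2^1*3^1*3433^1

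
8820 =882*10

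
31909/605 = 31909/605 = 52.74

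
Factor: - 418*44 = -2^3*11^2*19^1 = - 18392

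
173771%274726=173771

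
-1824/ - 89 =1824/89 = 20.49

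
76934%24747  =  2693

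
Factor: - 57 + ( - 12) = - 3^1*23^1=- 69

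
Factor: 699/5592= 2^( - 3) = 1/8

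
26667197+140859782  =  167526979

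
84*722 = 60648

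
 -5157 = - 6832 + 1675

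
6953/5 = 1390 + 3/5= 1390.60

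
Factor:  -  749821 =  - 311^1*2411^1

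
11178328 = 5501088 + 5677240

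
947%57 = 35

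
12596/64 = 3149/16 = 196.81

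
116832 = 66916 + 49916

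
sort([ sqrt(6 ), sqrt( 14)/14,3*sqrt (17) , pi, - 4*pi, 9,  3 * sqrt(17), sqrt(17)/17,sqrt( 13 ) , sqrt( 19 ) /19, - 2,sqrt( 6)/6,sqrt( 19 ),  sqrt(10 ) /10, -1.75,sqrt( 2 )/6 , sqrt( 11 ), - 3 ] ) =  [-4*pi, - 3, - 2, - 1.75,  sqrt(19)/19, sqrt ( 2)/6, sqrt( 17)/17, sqrt ( 14)/14 , sqrt ( 10 )/10, sqrt (6)/6,sqrt( 6),pi , sqrt( 11 ),sqrt( 13), sqrt(19), 9, 3*sqrt(17) , 3 * sqrt ( 17) ] 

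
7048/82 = 3524/41 = 85.95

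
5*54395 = 271975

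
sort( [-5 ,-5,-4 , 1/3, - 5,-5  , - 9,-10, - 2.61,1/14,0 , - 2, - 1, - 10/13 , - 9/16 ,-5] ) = [ -10, - 9,-5, - 5 , -5, - 5,-5,-4,-2.61,-2, - 1,-10/13,-9/16, 0,1/14 , 1/3]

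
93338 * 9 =840042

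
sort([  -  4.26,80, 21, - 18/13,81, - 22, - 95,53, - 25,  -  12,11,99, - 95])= [ - 95, - 95 , - 25, - 22,  -  12, - 4.26,-18/13 , 11,21,53, 80, 81 , 99 ]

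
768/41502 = 128/6917  =  0.02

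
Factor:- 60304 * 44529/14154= - 447546136/2359 =- 2^3*7^( - 1 )*337^( - 1)*3769^1*14843^1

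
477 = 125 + 352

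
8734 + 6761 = 15495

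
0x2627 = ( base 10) 9767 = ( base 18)1C2B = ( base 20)1487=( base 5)303032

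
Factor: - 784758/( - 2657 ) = 2^1*3^1*13^1*2657^( - 1 )*10061^1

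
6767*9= 60903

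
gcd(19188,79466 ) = 2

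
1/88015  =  1/88015= 0.00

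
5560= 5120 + 440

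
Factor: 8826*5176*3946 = 2^5*3^1*647^1*1471^1*1973^1 = 180266601696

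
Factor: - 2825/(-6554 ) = 2^( - 1) * 5^2*29^( - 1) = 25/58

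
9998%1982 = 88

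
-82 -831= - 913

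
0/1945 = 0 = 0.00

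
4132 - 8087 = - 3955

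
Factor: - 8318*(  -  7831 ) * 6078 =2^2*3^1  *  41^1*191^1*1013^1*4159^1 = 395910332124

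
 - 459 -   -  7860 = 7401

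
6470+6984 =13454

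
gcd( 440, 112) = 8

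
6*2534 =15204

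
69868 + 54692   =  124560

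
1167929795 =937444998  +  230484797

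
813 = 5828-5015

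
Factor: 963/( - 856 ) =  - 9/8  =  - 2^( - 3)*3^2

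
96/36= 8/3 =2.67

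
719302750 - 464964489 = 254338261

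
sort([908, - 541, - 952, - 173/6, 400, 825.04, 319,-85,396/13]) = [ - 952, - 541,  -  85,-173/6,396/13, 319, 400,  825.04,  908] 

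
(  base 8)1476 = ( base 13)4BB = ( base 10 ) 830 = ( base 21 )1IB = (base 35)np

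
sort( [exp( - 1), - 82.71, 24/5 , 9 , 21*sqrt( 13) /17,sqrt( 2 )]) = [ - 82.71, exp( - 1),sqrt( 2), 21*sqrt(  13)/17, 24/5, 9 ]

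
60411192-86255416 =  - 25844224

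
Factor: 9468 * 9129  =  2^2*3^3* 17^1*179^1*263^1 = 86433372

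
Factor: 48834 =2^1*3^2*2713^1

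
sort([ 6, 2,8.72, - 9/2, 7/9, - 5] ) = [ - 5,-9/2, 7/9, 2 , 6, 8.72 ] 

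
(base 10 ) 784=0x310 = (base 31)p9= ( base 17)2c2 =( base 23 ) 1b2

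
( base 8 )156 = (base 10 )110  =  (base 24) 4e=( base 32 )3e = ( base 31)3h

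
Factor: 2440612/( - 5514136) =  - 2^( - 1 )*691^1*883^1*689267^( - 1 )=-610153/1378534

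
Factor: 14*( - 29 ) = - 406 =- 2^1*7^1 * 29^1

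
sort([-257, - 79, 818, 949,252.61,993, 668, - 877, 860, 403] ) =[ - 877, - 257,-79,252.61,403,  668,  818,  860,949,993 ] 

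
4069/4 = 1017 + 1/4   =  1017.25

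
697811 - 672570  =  25241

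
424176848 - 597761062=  - 173584214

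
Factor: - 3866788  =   - 2^2*449^1*2153^1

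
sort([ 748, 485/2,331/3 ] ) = [331/3,485/2,  748 ] 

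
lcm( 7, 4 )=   28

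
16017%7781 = 455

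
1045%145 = 30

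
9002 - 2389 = 6613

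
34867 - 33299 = 1568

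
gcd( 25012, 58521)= 1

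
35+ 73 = 108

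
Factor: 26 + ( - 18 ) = 8 = 2^3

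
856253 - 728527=127726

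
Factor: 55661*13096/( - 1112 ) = - 139^( - 1)*1637^1*55661^1= - 91117057/139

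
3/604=3/604  =  0.00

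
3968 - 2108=1860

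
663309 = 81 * 8189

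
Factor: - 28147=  - 7^1*4021^1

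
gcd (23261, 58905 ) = 7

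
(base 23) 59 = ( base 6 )324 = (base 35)3J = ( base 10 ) 124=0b1111100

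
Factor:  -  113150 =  - 2^1*5^2*31^1*73^1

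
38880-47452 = - 8572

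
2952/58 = 1476/29 = 50.90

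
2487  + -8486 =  - 5999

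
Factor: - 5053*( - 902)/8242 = 2278903/4121= 11^1*13^( -1)*31^1*41^1 *163^1*317^( - 1)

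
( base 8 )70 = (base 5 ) 211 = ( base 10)56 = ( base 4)320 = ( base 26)24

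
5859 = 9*651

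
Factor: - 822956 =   -  2^2*233^1*883^1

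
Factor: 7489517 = 7^1*1069931^1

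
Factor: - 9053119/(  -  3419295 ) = 3^(-1)*5^(-1 )*11^(  -  1 ) * 17^(  -  1 )*23^( - 1 )* 53^( -1 )* 9053119^1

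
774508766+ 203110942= 977619708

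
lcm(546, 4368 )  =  4368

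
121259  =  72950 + 48309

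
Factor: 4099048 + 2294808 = 2^12*7^1*223^1 = 6393856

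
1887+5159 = 7046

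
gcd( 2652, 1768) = 884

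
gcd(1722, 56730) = 6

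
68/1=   68 = 68.00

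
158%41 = 35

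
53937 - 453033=- 399096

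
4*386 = 1544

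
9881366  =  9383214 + 498152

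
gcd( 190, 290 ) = 10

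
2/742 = 1/371 = 0.00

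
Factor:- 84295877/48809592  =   - 2^(-3)*3^ ( - 2 )*13^(-1)*17^1*41^1*52147^( -1 )*120941^1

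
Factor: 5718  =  2^1*3^1*953^1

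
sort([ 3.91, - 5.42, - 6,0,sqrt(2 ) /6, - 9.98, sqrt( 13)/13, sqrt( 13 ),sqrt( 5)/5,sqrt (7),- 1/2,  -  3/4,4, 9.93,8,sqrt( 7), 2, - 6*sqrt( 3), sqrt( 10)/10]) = [ - 6*sqrt( 3), -9.98, - 6,-5.42, - 3/4, - 1/2,0,sqrt( 2 ) /6, sqrt(13 ) /13, sqrt( 10) /10 , sqrt( 5) /5,2, sqrt( 7), sqrt( 7),sqrt( 13), 3.91,  4,8, 9.93] 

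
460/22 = 230/11 = 20.91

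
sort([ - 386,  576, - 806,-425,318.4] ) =[ - 806, - 425,- 386, 318.4, 576] 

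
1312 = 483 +829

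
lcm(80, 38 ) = 1520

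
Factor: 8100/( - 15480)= - 45/86 = - 2^( - 1)*3^2*5^1*43^( - 1 ) 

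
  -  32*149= -4768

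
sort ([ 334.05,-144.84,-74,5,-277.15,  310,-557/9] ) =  [ - 277.15, - 144.84, - 74, - 557/9,5, 310,334.05]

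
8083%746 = 623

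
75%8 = 3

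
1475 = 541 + 934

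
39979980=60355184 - 20375204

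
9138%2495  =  1653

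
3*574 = 1722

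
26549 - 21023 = 5526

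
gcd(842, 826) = 2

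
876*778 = 681528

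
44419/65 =44419/65 = 683.37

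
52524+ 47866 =100390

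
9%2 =1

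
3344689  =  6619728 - 3275039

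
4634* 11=50974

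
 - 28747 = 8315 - 37062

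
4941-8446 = - 3505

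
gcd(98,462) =14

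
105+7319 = 7424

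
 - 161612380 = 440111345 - 601723725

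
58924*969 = 57097356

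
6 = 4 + 2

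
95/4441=95/4441  =  0.02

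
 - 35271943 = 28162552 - 63434495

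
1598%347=210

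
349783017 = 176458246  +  173324771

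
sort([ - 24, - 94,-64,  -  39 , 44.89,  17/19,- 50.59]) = [-94,-64,  -  50.59, - 39 ,  -  24,  17/19,44.89] 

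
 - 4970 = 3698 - 8668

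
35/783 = 35/783 = 0.04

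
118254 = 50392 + 67862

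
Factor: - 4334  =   - 2^1 * 11^1 * 197^1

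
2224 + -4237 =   -  2013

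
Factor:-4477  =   - 11^2*37^1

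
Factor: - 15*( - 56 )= 2^3*3^1*5^1*7^1 = 840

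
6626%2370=1886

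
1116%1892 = 1116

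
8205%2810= 2585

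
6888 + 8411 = 15299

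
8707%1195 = 342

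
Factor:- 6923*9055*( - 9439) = 591709813835=5^1  *7^1*23^1 * 43^1 * 1811^1*9439^1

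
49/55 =49/55 = 0.89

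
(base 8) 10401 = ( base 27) 5Q6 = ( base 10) 4353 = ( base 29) 553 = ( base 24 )7d9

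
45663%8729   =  2018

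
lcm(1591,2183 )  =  93869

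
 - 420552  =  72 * ( - 5841)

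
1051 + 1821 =2872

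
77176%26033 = 25110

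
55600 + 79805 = 135405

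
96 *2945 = 282720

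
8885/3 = 2961+2/3  =  2961.67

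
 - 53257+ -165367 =-218624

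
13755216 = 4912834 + 8842382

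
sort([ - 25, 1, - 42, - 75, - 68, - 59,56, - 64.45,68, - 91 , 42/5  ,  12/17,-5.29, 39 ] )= [  -  91, - 75, - 68, - 64.45,  -  59, - 42, - 25,  -  5.29,12/17, 1, 42/5,39, 56,68 ]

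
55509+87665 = 143174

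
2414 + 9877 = 12291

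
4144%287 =126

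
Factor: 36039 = 3^1*41^1*293^1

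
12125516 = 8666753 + 3458763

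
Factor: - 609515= -5^1*139^1*877^1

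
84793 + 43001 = 127794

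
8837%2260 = 2057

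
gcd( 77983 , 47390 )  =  1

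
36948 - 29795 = 7153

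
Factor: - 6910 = - 2^1*5^1*691^1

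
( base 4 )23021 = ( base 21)1ck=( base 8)1311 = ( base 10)713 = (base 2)1011001001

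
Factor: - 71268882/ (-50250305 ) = 2^1 * 3^1 * 5^(- 1 )*7^(  -  1)*37^1*769^(  -  1 )*1867^(  -  1 )* 321031^1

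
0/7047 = 0= 0.00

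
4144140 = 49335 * 84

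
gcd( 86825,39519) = 1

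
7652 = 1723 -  - 5929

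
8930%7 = 5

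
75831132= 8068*9399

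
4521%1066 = 257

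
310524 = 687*452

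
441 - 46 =395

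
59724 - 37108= 22616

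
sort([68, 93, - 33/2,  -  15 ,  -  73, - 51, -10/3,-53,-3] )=[ - 73, - 53 , - 51,  -  33/2, - 15,-10/3,-3,68,93]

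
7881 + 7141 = 15022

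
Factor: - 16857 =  - 3^2*1873^1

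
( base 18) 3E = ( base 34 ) 20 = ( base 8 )104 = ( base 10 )68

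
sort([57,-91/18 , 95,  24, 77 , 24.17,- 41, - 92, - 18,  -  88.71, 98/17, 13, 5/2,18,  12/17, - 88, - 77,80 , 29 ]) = [- 92,-88.71, - 88,  -  77, - 41, - 18, - 91/18,12/17, 5/2 , 98/17, 13, 18, 24,24.17, 29, 57, 77, 80, 95]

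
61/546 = 61/546 = 0.11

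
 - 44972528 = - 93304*482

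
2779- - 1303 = 4082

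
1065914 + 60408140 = 61474054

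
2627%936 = 755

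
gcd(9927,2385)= 9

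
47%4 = 3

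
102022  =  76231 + 25791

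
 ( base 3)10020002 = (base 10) 2351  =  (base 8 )4457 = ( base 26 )3CB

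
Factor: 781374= 2^1*3^1 * 11^1*11839^1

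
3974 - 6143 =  - 2169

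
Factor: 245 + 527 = 772 =2^2*193^1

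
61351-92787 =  - 31436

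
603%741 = 603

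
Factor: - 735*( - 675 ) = 496125 = 3^4*5^3*7^2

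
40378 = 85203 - 44825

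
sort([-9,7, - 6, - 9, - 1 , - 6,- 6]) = [ - 9 , - 9, - 6, - 6, - 6, - 1,7 ]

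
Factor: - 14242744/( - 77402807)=2^3*41^1 * 173^1*251^1*77402807^ (-1)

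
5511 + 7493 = 13004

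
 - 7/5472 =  - 1 + 5465/5472 = - 0.00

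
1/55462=1/55462 = 0.00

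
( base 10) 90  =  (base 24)3I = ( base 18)50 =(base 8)132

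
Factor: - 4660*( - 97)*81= 2^2*3^4*5^1  *  97^1*233^1= 36613620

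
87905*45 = 3955725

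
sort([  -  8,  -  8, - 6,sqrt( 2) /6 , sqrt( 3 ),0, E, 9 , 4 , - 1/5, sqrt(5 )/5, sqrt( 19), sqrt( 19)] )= [-8 , - 8 , - 6, - 1/5, 0, sqrt (2)/6, sqrt(5)/5 , sqrt( 3 ),E , 4,sqrt( 19),  sqrt( 19),9] 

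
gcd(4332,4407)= 3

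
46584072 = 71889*648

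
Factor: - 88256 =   -  2^6*7^1*197^1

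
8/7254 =4/3627 = 0.00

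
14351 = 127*113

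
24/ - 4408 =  -1 + 548/551 = - 0.01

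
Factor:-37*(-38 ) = 2^1*19^1*37^1 = 1406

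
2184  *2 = 4368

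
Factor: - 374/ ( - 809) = 2^1*11^1*17^1*809^(-1) 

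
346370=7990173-7643803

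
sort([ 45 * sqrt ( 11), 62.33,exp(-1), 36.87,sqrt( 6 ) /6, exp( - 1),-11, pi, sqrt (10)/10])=[ - 11, sqrt(10)/10 , exp(  -  1), exp(-1), sqrt(6) /6, pi, 36.87,62.33 , 45  *  sqrt(11 )]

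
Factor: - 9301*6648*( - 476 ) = 29432530848 = 2^5*3^1*7^1* 17^1*71^1*131^1*277^1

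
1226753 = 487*2519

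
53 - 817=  - 764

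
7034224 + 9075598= 16109822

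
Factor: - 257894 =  - 2^1*7^1*  13^2*109^1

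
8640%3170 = 2300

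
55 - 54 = 1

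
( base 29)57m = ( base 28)5I6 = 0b1000101001110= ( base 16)114E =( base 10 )4430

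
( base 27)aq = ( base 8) 450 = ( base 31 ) 9H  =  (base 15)14b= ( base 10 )296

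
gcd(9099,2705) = 1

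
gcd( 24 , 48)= 24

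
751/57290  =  751/57290 = 0.01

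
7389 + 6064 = 13453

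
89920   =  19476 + 70444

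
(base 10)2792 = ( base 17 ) 9b4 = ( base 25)4bh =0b101011101000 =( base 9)3742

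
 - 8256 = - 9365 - -1109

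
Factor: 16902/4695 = 18/5=2^1*3^2*5^( -1 ) 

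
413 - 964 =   -  551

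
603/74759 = 603/74759 = 0.01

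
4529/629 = 4529/629 = 7.20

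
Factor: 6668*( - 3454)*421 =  - 2^3*11^1 *157^1*421^1*1667^1 = - 9696165512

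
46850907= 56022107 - 9171200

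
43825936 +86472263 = 130298199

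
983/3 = 327 + 2/3  =  327.67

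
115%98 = 17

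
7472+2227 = 9699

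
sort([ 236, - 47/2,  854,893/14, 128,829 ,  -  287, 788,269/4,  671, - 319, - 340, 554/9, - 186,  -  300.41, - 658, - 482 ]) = [ - 658, - 482, - 340 , - 319, - 300.41, - 287, - 186 , - 47/2 , 554/9,893/14,269/4, 128,236, 671,788 , 829, 854 ] 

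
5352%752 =88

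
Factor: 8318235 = 3^1*5^1*97^1*5717^1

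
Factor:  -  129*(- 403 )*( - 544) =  - 2^5*3^1*13^1*17^1 * 31^1 * 43^1 =-  28280928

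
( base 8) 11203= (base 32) 4K3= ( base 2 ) 1001010000011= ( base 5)122424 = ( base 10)4739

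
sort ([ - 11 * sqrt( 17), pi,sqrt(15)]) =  [  -  11*sqrt (17) , pi, sqrt( 15 ) ]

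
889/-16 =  - 56 +7/16  =  -55.56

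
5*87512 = 437560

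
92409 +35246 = 127655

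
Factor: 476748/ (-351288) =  - 19/14 = - 2^(- 1)*7^( - 1 )*19^1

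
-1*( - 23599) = 23599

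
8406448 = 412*20404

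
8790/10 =879 = 879.00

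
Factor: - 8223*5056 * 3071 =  - 127678323648 = -2^6*3^1*37^1 * 79^1 * 83^1 * 2741^1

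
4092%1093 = 813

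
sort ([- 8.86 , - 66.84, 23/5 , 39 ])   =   [ - 66.84, - 8.86, 23/5,39]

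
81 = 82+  - 1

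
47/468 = 47/468 = 0.10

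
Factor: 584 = 2^3  *  73^1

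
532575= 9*59175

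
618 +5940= 6558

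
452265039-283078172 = 169186867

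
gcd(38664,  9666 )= 9666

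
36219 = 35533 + 686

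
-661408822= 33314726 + - 694723548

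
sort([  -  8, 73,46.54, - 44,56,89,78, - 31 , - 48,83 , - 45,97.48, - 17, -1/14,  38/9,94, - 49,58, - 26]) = [ - 49, - 48, - 45, - 44,-31, - 26 , - 17, - 8 , - 1/14,38/9,46.54, 56,58,73,  78,83, 89,94,97.48]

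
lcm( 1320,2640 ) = 2640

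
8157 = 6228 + 1929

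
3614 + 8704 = 12318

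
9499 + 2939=12438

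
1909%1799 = 110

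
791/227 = 791/227   =  3.48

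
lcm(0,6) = 0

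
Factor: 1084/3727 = 2^2 * 271^1*3727^( - 1) 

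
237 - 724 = - 487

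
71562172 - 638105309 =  - 566543137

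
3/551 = 3/551 = 0.01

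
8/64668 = 2/16167 = 0.00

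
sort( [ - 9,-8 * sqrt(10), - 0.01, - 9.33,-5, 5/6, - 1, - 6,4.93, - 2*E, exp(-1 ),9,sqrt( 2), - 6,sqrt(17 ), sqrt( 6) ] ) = [ - 8*sqrt(10), - 9.33, - 9, - 6,-6, - 2*E, - 5,-1, - 0.01,exp( - 1 ),5/6, sqrt ( 2),sqrt( 6 ),sqrt(17),4.93,9 ]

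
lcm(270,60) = 540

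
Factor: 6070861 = 19^1 * 319519^1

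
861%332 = 197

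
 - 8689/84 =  -104 + 47/84 =- 103.44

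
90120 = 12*7510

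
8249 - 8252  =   - 3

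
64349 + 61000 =125349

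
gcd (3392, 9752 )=424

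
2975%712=127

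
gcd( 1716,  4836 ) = 156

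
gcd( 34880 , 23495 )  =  5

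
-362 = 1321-1683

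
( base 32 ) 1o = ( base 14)40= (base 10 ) 56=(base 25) 26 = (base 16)38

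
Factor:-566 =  - 2^1*283^1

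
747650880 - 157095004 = 590555876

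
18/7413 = 6/2471 = 0.00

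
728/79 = 728/79 = 9.22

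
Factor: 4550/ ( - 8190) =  - 5/9 = - 3^( - 2) * 5^1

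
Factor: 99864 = 2^3*3^2*19^1* 73^1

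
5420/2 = 2710 = 2710.00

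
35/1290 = 7/258 = 0.03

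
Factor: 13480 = 2^3*5^1*337^1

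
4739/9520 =677/1360 = 0.50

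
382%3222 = 382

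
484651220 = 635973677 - 151322457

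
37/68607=37/68607 = 0.00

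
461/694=461/694 = 0.66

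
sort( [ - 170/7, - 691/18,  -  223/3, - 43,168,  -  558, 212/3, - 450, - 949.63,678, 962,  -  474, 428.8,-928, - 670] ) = [ - 949.63, - 928, - 670 ,-558,-474, - 450,  -  223/3, - 43, - 691/18, - 170/7, 212/3 , 168, 428.8, 678 , 962 ] 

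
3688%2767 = 921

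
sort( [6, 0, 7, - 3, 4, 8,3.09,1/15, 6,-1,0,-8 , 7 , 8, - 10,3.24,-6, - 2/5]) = [-10, - 8,  -  6, - 3,-1,-2/5,0,0, 1/15,3.09,3.24,4,  6,6, 7, 7, 8 , 8]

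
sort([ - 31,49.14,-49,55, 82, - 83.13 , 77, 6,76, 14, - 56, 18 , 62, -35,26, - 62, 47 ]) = [ - 83.13,-62, - 56, - 49, - 35, - 31  ,  6 , 14,  18,26, 47, 49.14, 55,62, 76,77, 82 ] 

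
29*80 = 2320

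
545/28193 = 545/28193= 0.02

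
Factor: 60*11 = 2^2 * 3^1*5^1*11^1= 660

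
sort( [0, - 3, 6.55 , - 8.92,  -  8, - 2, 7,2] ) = [ - 8.92 , - 8, - 3, - 2,0, 2 , 6.55,7]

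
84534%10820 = 8794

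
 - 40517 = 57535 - 98052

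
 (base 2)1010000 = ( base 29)2m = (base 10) 80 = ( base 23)3b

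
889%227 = 208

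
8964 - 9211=-247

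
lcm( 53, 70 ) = 3710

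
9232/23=401+9/23 =401.39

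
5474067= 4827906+646161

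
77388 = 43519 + 33869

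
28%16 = 12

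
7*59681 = 417767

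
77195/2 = 77195/2  =  38597.50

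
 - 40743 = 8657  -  49400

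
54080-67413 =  - 13333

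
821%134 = 17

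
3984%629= 210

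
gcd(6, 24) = 6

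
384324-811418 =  - 427094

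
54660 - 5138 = 49522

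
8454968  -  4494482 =3960486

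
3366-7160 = - 3794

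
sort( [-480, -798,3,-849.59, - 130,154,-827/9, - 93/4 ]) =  [ - 849.59,  -  798, - 480, - 130, - 827/9 ,- 93/4, 3,154] 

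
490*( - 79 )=-38710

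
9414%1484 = 510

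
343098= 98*3501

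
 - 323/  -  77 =323/77 = 4.19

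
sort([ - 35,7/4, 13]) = [ - 35,7/4, 13] 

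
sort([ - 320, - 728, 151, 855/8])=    [  -  728, - 320, 855/8, 151] 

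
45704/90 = 22852/45  =  507.82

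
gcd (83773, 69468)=1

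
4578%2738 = 1840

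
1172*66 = 77352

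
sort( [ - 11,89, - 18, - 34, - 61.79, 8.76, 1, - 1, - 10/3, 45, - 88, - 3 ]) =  [ - 88, - 61.79, - 34, - 18,-11  , - 10/3,-3, - 1,  1, 8.76, 45,89 ]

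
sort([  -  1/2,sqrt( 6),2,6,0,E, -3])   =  [-3,- 1/2,0,2,sqrt(6 ),E,  6]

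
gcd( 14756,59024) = 14756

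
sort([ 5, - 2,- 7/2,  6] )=[ - 7/2, - 2,  5, 6]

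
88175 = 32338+55837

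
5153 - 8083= - 2930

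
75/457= 75/457  =  0.16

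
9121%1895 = 1541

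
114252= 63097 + 51155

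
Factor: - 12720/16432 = -3^1*5^1*13^(-1 )*53^1* 79^(-1 ) = -795/1027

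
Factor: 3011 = 3011^1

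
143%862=143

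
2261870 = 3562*635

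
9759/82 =119 + 1/82 = 119.01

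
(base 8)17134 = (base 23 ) efl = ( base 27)ahn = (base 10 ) 7772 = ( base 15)2482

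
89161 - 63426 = 25735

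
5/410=1/82 = 0.01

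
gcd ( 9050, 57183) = 1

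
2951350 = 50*59027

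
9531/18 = 1059/2 = 529.50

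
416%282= 134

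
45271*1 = 45271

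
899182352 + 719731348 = 1618913700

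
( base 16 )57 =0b1010111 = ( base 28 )33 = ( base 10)87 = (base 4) 1113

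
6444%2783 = 878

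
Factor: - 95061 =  - 3^1*31687^1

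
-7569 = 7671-15240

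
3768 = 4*942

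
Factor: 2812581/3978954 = 2^ ( - 1 ) * 7^( - 1)*23^(  -  1) * 1373^( - 1)*312509^1 = 312509/442106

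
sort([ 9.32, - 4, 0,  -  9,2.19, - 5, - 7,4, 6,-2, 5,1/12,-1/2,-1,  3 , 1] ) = [ - 9, - 7,  -  5, - 4, - 2, - 1, - 1/2,0, 1/12,1, 2.19 , 3,4,5,6,9.32 ]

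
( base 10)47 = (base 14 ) 35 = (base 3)1202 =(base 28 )1j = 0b101111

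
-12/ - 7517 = 12/7517 = 0.00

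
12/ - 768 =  - 1+63/64 = - 0.02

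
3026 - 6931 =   -  3905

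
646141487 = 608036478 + 38105009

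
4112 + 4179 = 8291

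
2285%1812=473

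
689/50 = 13 + 39/50= 13.78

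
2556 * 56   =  143136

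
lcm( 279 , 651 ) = 1953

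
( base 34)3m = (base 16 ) 7c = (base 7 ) 235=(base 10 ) 124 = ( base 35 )3J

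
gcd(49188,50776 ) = 4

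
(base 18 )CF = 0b11100111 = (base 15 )106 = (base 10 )231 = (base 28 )87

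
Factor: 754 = 2^1 *13^1*29^1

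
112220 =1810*62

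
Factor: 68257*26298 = 1795022586 = 2^1*3^3*7^3*199^1*487^1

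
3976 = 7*568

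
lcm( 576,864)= 1728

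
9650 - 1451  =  8199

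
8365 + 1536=9901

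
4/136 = 1/34= 0.03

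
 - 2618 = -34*77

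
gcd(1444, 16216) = 4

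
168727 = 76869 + 91858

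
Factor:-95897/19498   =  -2^ (-1)*17^1*5641^1*9749^(- 1) 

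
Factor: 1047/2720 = 2^( - 5)*3^1* 5^( - 1)*17^( - 1)*349^1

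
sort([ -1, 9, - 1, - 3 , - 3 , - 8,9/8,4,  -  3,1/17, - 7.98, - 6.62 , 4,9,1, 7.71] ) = [ - 8  , - 7.98  , - 6.62,- 3, - 3 , - 3, - 1,-1, 1/17, 1, 9/8,4,4, 7.71,9,  9 ]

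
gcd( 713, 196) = 1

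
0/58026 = 0= 0.00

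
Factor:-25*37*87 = -80475 = - 3^1*5^2*29^1*  37^1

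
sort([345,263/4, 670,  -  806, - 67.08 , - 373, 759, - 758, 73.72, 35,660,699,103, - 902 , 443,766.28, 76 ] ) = [ - 902,  -  806, - 758,  -  373, - 67.08,35,  263/4, 73.72, 76,103, 345,  443,660, 670, 699, 759, 766.28]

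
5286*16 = 84576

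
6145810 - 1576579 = 4569231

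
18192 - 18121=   71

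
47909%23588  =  733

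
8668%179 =76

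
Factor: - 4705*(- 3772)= 17747260 = 2^2*5^1*23^1*41^1*941^1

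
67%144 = 67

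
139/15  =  139/15 = 9.27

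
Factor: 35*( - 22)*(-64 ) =49280 = 2^7*5^1*7^1* 11^1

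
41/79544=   41/79544 = 0.00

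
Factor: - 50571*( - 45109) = 2281207239 = 3^3*79^1*571^1*1873^1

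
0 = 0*1656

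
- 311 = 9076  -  9387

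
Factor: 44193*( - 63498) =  - 2^1 * 3^2*19^1*557^1*14731^1 = - 2806167114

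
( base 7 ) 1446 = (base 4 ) 20331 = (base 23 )11L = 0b1000111101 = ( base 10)573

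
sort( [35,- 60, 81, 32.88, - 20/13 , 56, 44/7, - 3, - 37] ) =[ - 60,-37, - 3, - 20/13,44/7,  32.88,35  ,  56,  81]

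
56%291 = 56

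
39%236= 39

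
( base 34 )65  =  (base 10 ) 209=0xD1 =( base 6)545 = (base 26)81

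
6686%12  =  2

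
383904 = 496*774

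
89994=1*89994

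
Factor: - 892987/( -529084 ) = 2^( - 2)*349^ (-1)*379^ ( - 1)*892987^1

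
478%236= 6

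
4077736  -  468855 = 3608881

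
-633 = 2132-2765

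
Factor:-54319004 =  -  2^2*631^1*21521^1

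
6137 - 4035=2102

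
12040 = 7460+4580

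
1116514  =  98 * 11393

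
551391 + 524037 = 1075428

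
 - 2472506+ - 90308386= - 92780892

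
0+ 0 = 0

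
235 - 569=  - 334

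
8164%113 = 28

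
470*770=361900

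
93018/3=31006 = 31006.00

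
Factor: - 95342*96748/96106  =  -2^2 * 13^1*19^3*29^ (-1)*67^1*193^1*1657^(-1) = - 4612073908/48053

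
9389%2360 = 2309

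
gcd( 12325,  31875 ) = 425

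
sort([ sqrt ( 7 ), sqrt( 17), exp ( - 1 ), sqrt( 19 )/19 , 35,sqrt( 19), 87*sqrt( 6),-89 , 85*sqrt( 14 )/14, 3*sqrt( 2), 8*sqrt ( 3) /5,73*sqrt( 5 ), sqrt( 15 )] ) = [-89, sqrt(19)/19,exp( - 1 ), sqrt( 7 ),  8*sqrt ( 3)/5 , sqrt( 15 ), sqrt( 17 ), 3*sqrt( 2),sqrt( 19 ),85*sqrt( 14 )/14,  35, 73 * sqrt(5 ), 87*sqrt( 6 ) ]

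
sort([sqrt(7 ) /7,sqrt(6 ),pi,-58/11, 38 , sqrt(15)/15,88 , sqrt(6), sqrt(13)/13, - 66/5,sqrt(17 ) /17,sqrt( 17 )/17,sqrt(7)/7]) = [ - 66/5,-58/11,sqrt(17) /17,sqrt( 17)/17,sqrt(15) /15,sqrt( 13 ) /13,sqrt(7 )/7,  sqrt(7 ) /7, sqrt(6), sqrt(6),pi,38, 88] 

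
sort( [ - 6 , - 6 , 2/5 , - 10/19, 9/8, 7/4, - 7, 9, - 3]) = [ - 7,- 6, - 6, - 3,-10/19 , 2/5, 9/8,7/4,9] 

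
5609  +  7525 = 13134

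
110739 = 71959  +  38780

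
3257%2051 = 1206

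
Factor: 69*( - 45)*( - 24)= 74520 = 2^3 * 3^4*5^1 * 23^1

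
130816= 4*32704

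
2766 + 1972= 4738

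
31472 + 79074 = 110546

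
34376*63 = 2165688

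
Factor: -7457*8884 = -66247988=-  2^2*2221^1*7457^1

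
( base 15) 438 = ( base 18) 2GH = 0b1110111001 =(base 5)12303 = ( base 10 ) 953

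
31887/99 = 322 + 1/11 = 322.09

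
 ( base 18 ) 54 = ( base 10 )94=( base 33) 2S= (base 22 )46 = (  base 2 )1011110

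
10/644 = 5/322 = 0.02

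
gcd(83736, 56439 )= 9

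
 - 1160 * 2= - 2320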